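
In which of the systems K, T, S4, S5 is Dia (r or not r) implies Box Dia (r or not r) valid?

T-tableau for the negation not (Dia (r or not r) implies Box Dia (r or not r)):
1. not (Dia (r or not r) implies Box Dia (r or not r)), 0
2. Dia (r or not r), 0   [neg-implies-rule on 1]
3. not Box Dia (r or not r), 0   [neg-implies-rule on 1]
4. r or not r, 1   [Dia-rule on 2: fresh world 1, 0R1]
5. not r, 1   [or-rule on 4 (branches; this branch)]
6. not Dia (r or not r), 2   [neg-Box-rule on 3: fresh world 2, 0R2]
7. not (r or not r), 2   [neg-Dia-rule on 6 via 2R2]
8. not r, 2   [neg-or-rule on 7]
9. r, 2   [neg-or-rule on 7]
Accessibility: 0R0, 0R1, 0R2, 1R1, 2R2
Branch closes: r and not r both at 2.
Every branch closes (one shown): valid in T, hence also in S4, S5 (every theorem of T is a theorem of S4 and S5).
K-tableau for the negation not (Dia (r or not r) implies Box Dia (r or not r)):
1. not (Dia (r or not r) implies Box Dia (r or not r)), 0
2. Dia (r or not r), 0   [neg-implies-rule on 1]
3. not Box Dia (r or not r), 0   [neg-implies-rule on 1]
4. r or not r, 1   [Dia-rule on 2: fresh world 1, 0R1]
5. not r, 1   [or-rule on 4 (branches; this branch)]
6. not Dia (r or not r), 2   [neg-Box-rule on 3: fresh world 2, 0R2]
Accessibility: 0R1, 0R2
Complete open branch: countermodel on a K-frame, so not valid in K.

T, S4, S5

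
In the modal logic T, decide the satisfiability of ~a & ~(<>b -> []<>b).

1. ~a & ~(<>b -> []<>b), u
2. ~a, u   [&-rule on 1]
3. ~(<>b -> []<>b), u   [&-rule on 1]
4. <>b, u   [~->-rule on 3]
5. ~[]<>b, u   [~->-rule on 3]
6. b, v   [<>-rule on 4: fresh world v, uRv]
7. ~<>b, w   [~[]-rule on 5: fresh world w, uRw]
8. ~b, w   [~<>-rule on 7 via wRw]
Accessibility: uRu, uRv, uRw, vRv, wRw

Yes, satisfiable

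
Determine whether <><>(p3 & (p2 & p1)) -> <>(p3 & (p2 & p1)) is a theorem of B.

No, not valid

Tableau for the negation ~(<><>(p3 & (p2 & p1)) -> <>(p3 & (p2 & p1))):
1. ~(<><>(p3 & (p2 & p1)) -> <>(p3 & (p2 & p1))), 0
2. <><>(p3 & (p2 & p1)), 0
3. ~<>(p3 & (p2 & p1)), 0
4. ~(p3 & (p2 & p1)), 0
5. ~(p2 & p1), 0
6. ~p1, 0
7. <>(p3 & (p2 & p1)), 1
8. ~(p3 & (p2 & p1)), 1
9. ~(p2 & p1), 1
10. ~p1, 1
11. p3 & (p2 & p1), 2
12. p3, 2
13. p2 & p1, 2
14. p2, 2
15. p1, 2
Accessibility: 0R0, 0R1, 1R0, 1R1, 1R2, 2R1, 2R2
The negation has an open branch (countermodel exists).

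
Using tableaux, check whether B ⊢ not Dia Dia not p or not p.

Not valid

Tableau for the negation not (not Dia Dia not p or not p):
1. not (not Dia Dia not p or not p), u
2. Dia Dia not p, u   [neg-or-rule on 1]
3. p, u   [neg-or-rule on 1]
4. Dia not p, v   [Dia-rule on 2: fresh world v, uRv]
5. not p, w   [Dia-rule on 4: fresh world w, vRw]
Accessibility: uRu, uRv, vRu, vRv, vRw, wRv, wRw
The negation has an open branch (countermodel exists).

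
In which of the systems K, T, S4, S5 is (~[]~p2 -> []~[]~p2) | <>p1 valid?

S4-tableau for the negation ~((~[]~p2 -> []~[]~p2) | <>p1):
1. ~((~[]~p2 -> []~[]~p2) | <>p1), w0
2. ~(~[]~p2 -> []~[]~p2), w0
3. ~<>p1, w0
4. ~[]~p2, w0
5. ~[]~[]~p2, w0
6. ~p1, w0
7. p2, w1
8. ~p1, w1
9. []~p2, w2
10. ~p1, w2
11. ~p2, w2
Accessibility: w0Rw0, w0Rw1, w0Rw2, w1Rw1, w2Rw2
Complete open branch: countermodel on an S4-frame, so not valid in S4, nor in K, T (the same frame is also a K-frame and a T-frame).
S5-tableau for the negation ~((~[]~p2 -> []~[]~p2) | <>p1):
1. ~((~[]~p2 -> []~[]~p2) | <>p1), w0
2. ~(~[]~p2 -> []~[]~p2), w0
3. ~<>p1, w0
4. ~[]~p2, w0
5. ~[]~[]~p2, w0
6. ~p1, w0
7. p2, w1
8. ~p1, w1
9. []~p2, w2
10. ~p1, w2
11. ~p2, w0
12. ~p2, w1
Accessibility: w0Rw0, w0Rw1, w0Rw2, w1Rw0, w1Rw1, w1Rw2, w2Rw0, w2Rw1, w2Rw2
Branch closes: p2 and ~p2 both at w1.
Every branch closes (one shown): valid in S5.

S5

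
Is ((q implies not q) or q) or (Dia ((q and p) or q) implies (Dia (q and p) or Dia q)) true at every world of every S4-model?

Tableau for the negation not (((q implies not q) or q) or (Dia ((q and p) or q) implies (Dia (q and p) or Dia q))):
1. not (((q implies not q) or q) or (Dia ((q and p) or q) implies (Dia (q and p) or Dia q))), 0
2. not ((q implies not q) or q), 0   [neg-or-rule on 1]
3. not (Dia ((q and p) or q) implies (Dia (q and p) or Dia q)), 0   [neg-or-rule on 1]
4. not (q implies not q), 0   [neg-or-rule on 2]
5. not q, 0   [neg-or-rule on 2]
6. Dia ((q and p) or q), 0   [neg-implies-rule on 3]
7. not (Dia (q and p) or Dia q), 0   [neg-implies-rule on 3]
8. q, 0   [neg-implies-rule on 4]
Accessibility: 0R0
Branch closes: q and not q both at 0.
Every branch of the negation's tableau closes; the branch above is one of them.

Yes, valid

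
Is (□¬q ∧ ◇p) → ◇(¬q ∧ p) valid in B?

Valid

Tableau for the negation ¬((□¬q ∧ ◇p) → ◇(¬q ∧ p)):
1. ¬((□¬q ∧ ◇p) → ◇(¬q ∧ p)), u
2. □¬q ∧ ◇p, u
3. ¬◇(¬q ∧ p), u
4. □¬q, u
5. ◇p, u
6. ¬(¬q ∧ p), u
7. ¬q, u
8. ¬p, u
9. p, v
10. ¬(¬q ∧ p), v
11. ¬q, v
12. ¬p, v
Accessibility: uRu, uRv, vRu, vRv
Branch closes: p and ¬p both at v.
Every branch of the negation's tableau closes; the branch above is one of them.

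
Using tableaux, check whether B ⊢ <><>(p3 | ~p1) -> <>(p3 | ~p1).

Tableau for the negation ~(<><>(p3 | ~p1) -> <>(p3 | ~p1)):
1. ~(<><>(p3 | ~p1) -> <>(p3 | ~p1)), w0
2. <><>(p3 | ~p1), w0
3. ~<>(p3 | ~p1), w0
4. ~(p3 | ~p1), w0
5. ~p3, w0
6. p1, w0
7. <>(p3 | ~p1), w1
8. ~(p3 | ~p1), w1
9. ~p3, w1
10. p1, w1
11. p3 | ~p1, w2
12. ~p1, w2
Accessibility: w0Rw0, w0Rw1, w1Rw0, w1Rw1, w1Rw2, w2Rw1, w2Rw2
The negation has an open branch (countermodel exists).

Invalid (countermodel exists)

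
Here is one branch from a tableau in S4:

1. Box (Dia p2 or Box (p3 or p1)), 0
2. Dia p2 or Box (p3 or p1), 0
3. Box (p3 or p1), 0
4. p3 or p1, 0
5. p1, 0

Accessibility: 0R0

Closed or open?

No atom appears with both signs at the same world.

No, open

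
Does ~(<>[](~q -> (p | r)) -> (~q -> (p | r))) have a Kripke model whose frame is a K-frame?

1. ~(<>[](~q -> (p | r)) -> (~q -> (p | r))), w0
2. <>[](~q -> (p | r)), w0   [~->-rule on 1]
3. ~(~q -> (p | r)), w0   [~->-rule on 1]
4. ~q, w0   [~->-rule on 3]
5. ~(p | r), w0   [~->-rule on 3]
6. ~p, w0   [~|-rule on 5]
7. ~r, w0   [~|-rule on 5]
8. [](~q -> (p | r)), w1   [<>-rule on 2: fresh world w1, w0Rw1]
Accessibility: w0Rw1

Satisfiable (open branch found)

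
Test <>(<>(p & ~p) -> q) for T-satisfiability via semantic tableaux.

Satisfiable

1. <>(<>(p & ~p) -> q), u
2. <>(p & ~p) -> q, v
3. q, v
Accessibility: uRu, uRv, vRv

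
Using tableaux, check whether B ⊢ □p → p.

Yes, valid

Tableau for the negation ¬(□p → p):
1. ¬(□p → p), 0
2. □p, 0
3. ¬p, 0
4. p, 0
Accessibility: 0R0
Branch closes: p and ¬p both at 0.
All branches of the negation close; one closing branch shown above.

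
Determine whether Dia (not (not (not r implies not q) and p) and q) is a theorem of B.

Invalid (countermodel exists)

Tableau for the negation not Dia (not (not (not r implies not q) and p) and q):
1. not Dia (not (not (not r implies not q) and p) and q), u
2. not (not (not (not r implies not q) and p) and q), u
3. not q, u
Accessibility: uRu
The negation has an open branch (countermodel exists).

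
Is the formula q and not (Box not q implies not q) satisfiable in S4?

1. q and not (Box not q implies not q), u
2. q, u
3. not (Box not q implies not q), u
4. Box not q, u
5. not q, u
Accessibility: uRu
Branch closes: q and not q both at u.
Every branch closes; the branch above is one of them.

No, unsatisfiable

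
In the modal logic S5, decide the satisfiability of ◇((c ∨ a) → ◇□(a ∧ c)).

1. ◇((c ∨ a) → ◇□(a ∧ c)), w0
2. (c ∨ a) → ◇□(a ∧ c), w1   [◇-rule on 1: fresh world w1, w0Rw1]
3. ◇□(a ∧ c), w1   [→-rule on 2 (branches; this branch)]
4. □(a ∧ c), w2   [◇-rule on 3: fresh world w2, w1Rw2]
5. a ∧ c, w0   [□-rule on 4 via w2Rw0]
6. a, w0   [∧-rule on 5]
7. c, w0   [∧-rule on 5]
8. a ∧ c, w1   [□-rule on 4 via w2Rw1]
9. a, w1   [∧-rule on 8]
10. c, w1   [∧-rule on 8]
11. a ∧ c, w2   [□-rule on 4 via w2Rw2]
12. a, w2   [∧-rule on 11]
13. c, w2   [∧-rule on 11]
Accessibility: w0Rw0, w0Rw1, w0Rw2, w1Rw0, w1Rw1, w1Rw2, w2Rw0, w2Rw1, w2Rw2

Yes, satisfiable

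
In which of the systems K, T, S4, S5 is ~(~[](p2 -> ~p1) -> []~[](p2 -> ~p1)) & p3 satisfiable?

K, T, S4

S5-tableau for the formula:
1. ~(~[](p2 -> ~p1) -> []~[](p2 -> ~p1)) & p3, 0
2. ~(~[](p2 -> ~p1) -> []~[](p2 -> ~p1)), 0
3. p3, 0
4. ~[](p2 -> ~p1), 0
5. ~[]~[](p2 -> ~p1), 0
6. ~(p2 -> ~p1), 1
7. p2, 1
8. p1, 1
9. [](p2 -> ~p1), 2
10. p2 -> ~p1, 0
11. p2 -> ~p1, 1
12. p2 -> ~p1, 2
13. ~p1, 0
14. ~p1, 1
Accessibility: 0R0, 0R1, 0R2, 1R0, 1R1, 1R2, 2R0, 2R1, 2R2
Branch closes: p1 and ~p1 both at 1.
Every branch closes (one shown): unsatisfiable in S5.
S4-tableau for the formula:
1. ~(~[](p2 -> ~p1) -> []~[](p2 -> ~p1)) & p3, 0
2. ~(~[](p2 -> ~p1) -> []~[](p2 -> ~p1)), 0
3. p3, 0
4. ~[](p2 -> ~p1), 0
5. ~[]~[](p2 -> ~p1), 0
6. ~(p2 -> ~p1), 1
7. p2, 1
8. p1, 1
9. [](p2 -> ~p1), 2
10. p2 -> ~p1, 2
11. ~p1, 2
Accessibility: 0R0, 0R1, 0R2, 1R1, 2R2
Complete open branch: satisfiable in S4, hence also in K, T (this S4-model is also a K-model and a T-model).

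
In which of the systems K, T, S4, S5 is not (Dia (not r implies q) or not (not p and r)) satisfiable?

K

T-tableau for the formula:
1. not (Dia (not r implies q) or not (not p and r)), u
2. not Dia (not r implies q), u   [neg-or-rule on 1]
3. not p and r, u   [neg-or-rule on 1]
4. not p, u   [and-rule on 3]
5. r, u   [and-rule on 3]
6. not (not r implies q), u   [neg-Dia-rule on 2 via uRu]
7. not r, u   [neg-implies-rule on 6]
8. not q, u   [neg-implies-rule on 6]
Accessibility: uRu
Branch closes: r and not r both at u.
Every branch closes (one shown): unsatisfiable in T, hence also in S4, S5 (every S4/S5-frame is a T-frame).
K-tableau for the formula:
1. not (Dia (not r implies q) or not (not p and r)), u
2. not Dia (not r implies q), u   [neg-or-rule on 1]
3. not p and r, u   [neg-or-rule on 1]
4. not p, u   [and-rule on 3]
5. r, u   [and-rule on 3]
Complete open branch: satisfiable in K.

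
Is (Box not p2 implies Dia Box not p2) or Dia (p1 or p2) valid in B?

Tableau for the negation not ((Box not p2 implies Dia Box not p2) or Dia (p1 or p2)):
1. not ((Box not p2 implies Dia Box not p2) or Dia (p1 or p2)), w0
2. not (Box not p2 implies Dia Box not p2), w0   [neg-or-rule on 1]
3. not Dia (p1 or p2), w0   [neg-or-rule on 1]
4. Box not p2, w0   [neg-implies-rule on 2]
5. not Dia Box not p2, w0   [neg-implies-rule on 2]
6. not (p1 or p2), w0   [neg-Dia-rule on 3 via w0Rw0]
7. not p1, w0   [neg-or-rule on 6]
8. not p2, w0   [neg-or-rule on 6]
9. not Box not p2, w0   [neg-Dia-rule on 5 via w0Rw0]
10. p2, w1   [neg-Box-rule on 9: fresh world w1, w0Rw1]
11. not (p1 or p2), w1   [neg-Dia-rule on 3 via w0Rw1]
12. not p1, w1   [neg-or-rule on 11]
13. not p2, w1   [neg-or-rule on 11]
Accessibility: w0Rw0, w0Rw1, w1Rw0, w1Rw1
Branch closes: p2 and not p2 both at w1.
Every branch of the negation's tableau closes; the branch above is one of them.

Yes, valid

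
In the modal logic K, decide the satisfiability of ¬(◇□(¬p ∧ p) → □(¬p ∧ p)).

Satisfiable (open branch found)

1. ¬(◇□(¬p ∧ p) → □(¬p ∧ p)), u
2. ◇□(¬p ∧ p), u
3. ¬□(¬p ∧ p), u
4. □(¬p ∧ p), v
5. ¬(¬p ∧ p), w
6. ¬p, w
Accessibility: uRv, uRw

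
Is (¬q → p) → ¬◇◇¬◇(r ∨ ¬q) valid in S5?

Invalid (countermodel exists)

Tableau for the negation ¬((¬q → p) → ¬◇◇¬◇(r ∨ ¬q)):
1. ¬((¬q → p) → ¬◇◇¬◇(r ∨ ¬q)), u
2. ¬q → p, u
3. ◇◇¬◇(r ∨ ¬q), u
4. p, u
5. ◇¬◇(r ∨ ¬q), v
6. ¬◇(r ∨ ¬q), w
7. ¬(r ∨ ¬q), u
8. ¬r, u
9. q, u
10. ¬(r ∨ ¬q), v
11. ¬r, v
12. q, v
13. ¬(r ∨ ¬q), w
14. ¬r, w
15. q, w
Accessibility: uRu, uRv, uRw, vRu, vRv, vRw, wRu, wRv, wRw
The negation has an open branch (countermodel exists).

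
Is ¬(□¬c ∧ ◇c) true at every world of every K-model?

Valid

Tableau for the negation □¬c ∧ ◇c:
1. □¬c ∧ ◇c, w0
2. □¬c, w0
3. ◇c, w0
4. c, w1
5. ¬c, w1
Accessibility: w0Rw1
Branch closes: c and ¬c both at w1.
All branches of the negation close; one closing branch shown above.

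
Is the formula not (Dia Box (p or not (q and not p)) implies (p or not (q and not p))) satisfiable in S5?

No, unsatisfiable

1. not (Dia Box (p or not (q and not p)) implies (p or not (q and not p))), 0
2. Dia Box (p or not (q and not p)), 0
3. not (p or not (q and not p)), 0
4. not p, 0
5. q and not p, 0
6. q, 0
7. Box (p or not (q and not p)), 1
8. p or not (q and not p), 0
9. p or not (q and not p), 1
10. not (q and not p), 0
11. not (q and not p), 1
12. p, 0
Accessibility: 0R0, 0R1, 1R0, 1R1
Branch closes: p and not p both at 0.
Every branch closes; the branch above is one of them.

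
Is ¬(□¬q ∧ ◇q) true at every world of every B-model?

Tableau for the negation □¬q ∧ ◇q:
1. □¬q ∧ ◇q, w0
2. □¬q, w0
3. ◇q, w0
4. ¬q, w0
5. q, w1
6. ¬q, w1
Accessibility: w0Rw0, w0Rw1, w1Rw0, w1Rw1
Branch closes: q and ¬q both at w1.
Every branch of the negation's tableau closes; the branch above is one of them.

Valid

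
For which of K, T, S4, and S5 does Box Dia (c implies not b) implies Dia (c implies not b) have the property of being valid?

T-tableau for the negation not (Box Dia (c implies not b) implies Dia (c implies not b)):
1. not (Box Dia (c implies not b) implies Dia (c implies not b)), 0
2. Box Dia (c implies not b), 0
3. not Dia (c implies not b), 0
4. Dia (c implies not b), 0
5. not (c implies not b), 0
6. c, 0
7. b, 0
8. c implies not b, 1
9. Dia (c implies not b), 1
10. not (c implies not b), 1
11. c, 1
12. b, 1
13. not b, 1
Accessibility: 0R0, 0R1, 1R1
Branch closes: b and not b both at 1.
Every branch closes (one shown): valid in T, hence also in S4, S5 (every theorem of T is a theorem of S4 and S5).
K-tableau for the negation not (Box Dia (c implies not b) implies Dia (c implies not b)):
1. not (Box Dia (c implies not b) implies Dia (c implies not b)), 0
2. Box Dia (c implies not b), 0
3. not Dia (c implies not b), 0
Complete open branch: countermodel on a K-frame, so not valid in K.

T, S4, S5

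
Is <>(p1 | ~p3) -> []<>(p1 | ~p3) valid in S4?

Tableau for the negation ~(<>(p1 | ~p3) -> []<>(p1 | ~p3)):
1. ~(<>(p1 | ~p3) -> []<>(p1 | ~p3)), w0
2. <>(p1 | ~p3), w0
3. ~[]<>(p1 | ~p3), w0
4. p1 | ~p3, w1
5. ~p3, w1
6. ~<>(p1 | ~p3), w2
7. ~(p1 | ~p3), w2
8. ~p1, w2
9. p3, w2
Accessibility: w0Rw0, w0Rw1, w0Rw2, w1Rw1, w2Rw2
The negation has an open branch (countermodel exists).

Invalid (countermodel exists)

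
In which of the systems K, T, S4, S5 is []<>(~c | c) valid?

K-tableau for the negation ~[]<>(~c | c):
1. ~[]<>(~c | c), w0
2. ~<>(~c | c), w1
Accessibility: w0Rw1
Complete open branch: countermodel on a K-frame, so not valid in K.
T-tableau for the negation ~[]<>(~c | c):
1. ~[]<>(~c | c), w0
2. ~<>(~c | c), w1
3. ~(~c | c), w1
4. c, w1
5. ~c, w1
Accessibility: w0Rw0, w0Rw1, w1Rw1
Branch closes: c and ~c both at w1.
Every branch closes (one shown): valid in T, hence also in S4, S5 (every theorem of T is a theorem of S4 and S5).

T, S4, S5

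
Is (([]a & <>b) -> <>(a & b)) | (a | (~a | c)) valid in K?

Valid

Tableau for the negation ~((([]a & <>b) -> <>(a & b)) | (a | (~a | c))):
1. ~((([]a & <>b) -> <>(a & b)) | (a | (~a | c))), w0
2. ~(([]a & <>b) -> <>(a & b)), w0   [~|-rule on 1]
3. ~(a | (~a | c)), w0   [~|-rule on 1]
4. []a & <>b, w0   [~->-rule on 2]
5. ~<>(a & b), w0   [~->-rule on 2]
6. ~a, w0   [~|-rule on 3]
7. ~(~a | c), w0   [~|-rule on 3]
8. []a, w0   [&-rule on 4]
9. <>b, w0   [&-rule on 4]
10. a, w0   [~|-rule on 7]
11. ~c, w0   [~|-rule on 7]
Branch closes: a and ~a both at w0.
Every branch of the negation's tableau closes; the branch above is one of them.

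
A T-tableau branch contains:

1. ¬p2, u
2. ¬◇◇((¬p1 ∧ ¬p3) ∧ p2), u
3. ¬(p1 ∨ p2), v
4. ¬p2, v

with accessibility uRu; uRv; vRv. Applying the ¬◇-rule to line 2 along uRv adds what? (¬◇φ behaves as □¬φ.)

¬◇φ behaves as □¬φ: propagate the negated body to each accessible world.

¬◇((¬p1 ∧ ¬p3) ∧ p2), v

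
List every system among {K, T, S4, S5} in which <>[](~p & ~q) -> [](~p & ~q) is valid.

S5

S4-tableau for the negation ~(<>[](~p & ~q) -> [](~p & ~q)):
1. ~(<>[](~p & ~q) -> [](~p & ~q)), u
2. <>[](~p & ~q), u   [~->-rule on 1]
3. ~[](~p & ~q), u   [~->-rule on 1]
4. [](~p & ~q), v   [<>-rule on 2: fresh world v, uRv]
5. ~p & ~q, v   [[]-rule on 4 via vRv]
6. ~p, v   [&-rule on 5]
7. ~q, v   [&-rule on 5]
8. ~(~p & ~q), w   [~[]-rule on 3: fresh world w, uRw]
9. q, w   [~&-rule on 8 (branches; this branch)]
Accessibility: uRu, uRv, uRw, vRv, wRw
Complete open branch: countermodel on an S4-frame, so not valid in S4, nor in K, T (the same frame is also a K-frame and a T-frame).
S5-tableau for the negation ~(<>[](~p & ~q) -> [](~p & ~q)):
1. ~(<>[](~p & ~q) -> [](~p & ~q)), u
2. <>[](~p & ~q), u   [~->-rule on 1]
3. ~[](~p & ~q), u   [~->-rule on 1]
4. [](~p & ~q), v   [<>-rule on 2: fresh world v, uRv]
5. ~p & ~q, u   [[]-rule on 4 via vRu]
6. ~p, u   [&-rule on 5]
7. ~q, u   [&-rule on 5]
8. ~p & ~q, v   [[]-rule on 4 via vRv]
9. ~p, v   [&-rule on 8]
10. ~q, v   [&-rule on 8]
11. ~(~p & ~q), w   [~[]-rule on 3: fresh world w, uRw]
12. ~p & ~q, w   [[]-rule on 4 via vRw]
13. ~p, w   [&-rule on 12]
14. ~q, w   [&-rule on 12]
15. q, w   [~&-rule on 11 (branches; this branch)]
Accessibility: uRu, uRv, uRw, vRu, vRv, vRw, wRu, wRv, wRw
Branch closes: q and ~q both at w.
Every branch closes (one shown): valid in S5.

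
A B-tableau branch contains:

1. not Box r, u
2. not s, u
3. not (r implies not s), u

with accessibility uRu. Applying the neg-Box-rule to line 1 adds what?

a fresh world v with uRv, and not r at v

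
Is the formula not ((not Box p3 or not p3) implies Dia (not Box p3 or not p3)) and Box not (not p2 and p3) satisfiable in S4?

1. not ((not Box p3 or not p3) implies Dia (not Box p3 or not p3)) and Box not (not p2 and p3), u
2. not ((not Box p3 or not p3) implies Dia (not Box p3 or not p3)), u   [and-rule on 1]
3. Box not (not p2 and p3), u   [and-rule on 1]
4. not Box p3 or not p3, u   [neg-implies-rule on 2]
5. not Dia (not Box p3 or not p3), u   [neg-implies-rule on 2]
6. not (not p2 and p3), u   [Box-rule on 3 via uRu]
7. not (not Box p3 or not p3), u   [neg-Dia-rule on 5 via uRu]
8. Box p3, u   [neg-or-rule on 7]
9. p3, u   [neg-or-rule on 7]
10. not Box p3, u   [or-rule on 4 (branches; this branch)]
11. p2, u   [neg-and-rule on 6 (branches; this branch)]
12. not p3, v   [neg-Box-rule on 10: fresh world v, uRv]
13. not (not p2 and p3), v   [Box-rule on 3 via uRv]
14. not (not Box p3 or not p3), v   [neg-Dia-rule on 5 via uRv]
15. Box p3, v   [neg-or-rule on 14]
16. p3, v   [neg-or-rule on 14]
Accessibility: uRu, uRv, vRv
Branch closes: p3 and not p3 both at v.
All branches of the tableau close; one closing branch shown above.

No, unsatisfiable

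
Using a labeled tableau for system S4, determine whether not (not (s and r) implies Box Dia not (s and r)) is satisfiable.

Satisfiable (open branch found)

1. not (not (s and r) implies Box Dia not (s and r)), u
2. not (s and r), u   [neg-implies-rule on 1]
3. not Box Dia not (s and r), u   [neg-implies-rule on 1]
4. not r, u   [neg-and-rule on 2 (branches; this branch)]
5. not Dia not (s and r), v   [neg-Box-rule on 3: fresh world v, uRv]
6. s and r, v   [neg-Dia-rule on 5 via vRv]
7. s, v   [and-rule on 6]
8. r, v   [and-rule on 6]
Accessibility: uRu, uRv, vRv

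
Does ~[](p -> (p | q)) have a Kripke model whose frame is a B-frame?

No, unsatisfiable

1. ~[](p -> (p | q)), u
2. ~(p -> (p | q)), v   [~[]-rule on 1: fresh world v, uRv]
3. p, v   [~->-rule on 2]
4. ~(p | q), v   [~->-rule on 2]
5. ~p, v   [~|-rule on 4]
6. ~q, v   [~|-rule on 4]
Accessibility: uRu, uRv, vRu, vRv
Branch closes: p and ~p both at v.
Every branch closes; the branch above is one of them.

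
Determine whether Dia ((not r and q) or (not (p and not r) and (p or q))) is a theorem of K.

No, not valid

Tableau for the negation not Dia ((not r and q) or (not (p and not r) and (p or q))):
1. not Dia ((not r and q) or (not (p and not r) and (p or q))), 0
The negation has an open branch (countermodel exists).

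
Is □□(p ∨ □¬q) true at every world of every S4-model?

No, not valid

Tableau for the negation ¬□□(p ∨ □¬q):
1. ¬□□(p ∨ □¬q), w0
2. ¬□(p ∨ □¬q), w1
3. ¬(p ∨ □¬q), w2
4. ¬p, w2
5. ¬□¬q, w2
6. q, w3
Accessibility: w0Rw0, w0Rw1, w0Rw2, w0Rw3, w1Rw1, w1Rw2, w1Rw3, w2Rw2, w2Rw3, w3Rw3
The negation has an open branch (countermodel exists).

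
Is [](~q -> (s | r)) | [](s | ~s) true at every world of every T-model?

Tableau for the negation ~([](~q -> (s | r)) | [](s | ~s)):
1. ~([](~q -> (s | r)) | [](s | ~s)), u
2. ~[](~q -> (s | r)), u   [~|-rule on 1]
3. ~[](s | ~s), u   [~|-rule on 1]
4. ~(~q -> (s | r)), v   [~[]-rule on 2: fresh world v, uRv]
5. ~q, v   [~->-rule on 4]
6. ~(s | r), v   [~->-rule on 4]
7. ~s, v   [~|-rule on 6]
8. ~r, v   [~|-rule on 6]
9. ~(s | ~s), w   [~[]-rule on 3: fresh world w, uRw]
10. ~s, w   [~|-rule on 9]
11. s, w   [~|-rule on 9]
Accessibility: uRu, uRv, uRw, vRv, wRw
Branch closes: s and ~s both at w.
All branches of the negation close; one closing branch shown above.

Yes, valid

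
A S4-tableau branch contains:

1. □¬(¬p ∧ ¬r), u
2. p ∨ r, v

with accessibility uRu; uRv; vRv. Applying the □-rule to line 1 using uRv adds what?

¬(¬p ∧ ¬r), v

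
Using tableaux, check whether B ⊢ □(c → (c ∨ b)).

Tableau for the negation ¬□(c → (c ∨ b)):
1. ¬□(c → (c ∨ b)), 0
2. ¬(c → (c ∨ b)), 1
3. c, 1
4. ¬(c ∨ b), 1
5. ¬c, 1
6. ¬b, 1
Accessibility: 0R0, 0R1, 1R0, 1R1
Branch closes: c and ¬c both at 1.
All branches of the negation close; one closing branch shown above.

Valid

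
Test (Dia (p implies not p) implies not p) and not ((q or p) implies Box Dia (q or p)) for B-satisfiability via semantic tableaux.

1. (Dia (p implies not p) implies not p) and not ((q or p) implies Box Dia (q or p)), 0
2. Dia (p implies not p) implies not p, 0
3. not ((q or p) implies Box Dia (q or p)), 0
4. q or p, 0
5. not Box Dia (q or p), 0
6. not Dia (p implies not p), 0
7. not (p implies not p), 0
8. p, 0
9. not Dia (q or p), 1
10. not (p implies not p), 1
11. p, 1
12. not (q or p), 0
13. not q, 0
14. not p, 0
Accessibility: 0R0, 0R1, 1R0, 1R1
Branch closes: p and not p both at 0.
All branches of the tableau close; one closing branch shown above.

No, unsatisfiable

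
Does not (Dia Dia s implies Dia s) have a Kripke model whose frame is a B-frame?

Satisfiable (open branch found)

1. not (Dia Dia s implies Dia s), 0
2. Dia Dia s, 0
3. not Dia s, 0
4. not s, 0
5. Dia s, 1
6. not s, 1
7. s, 2
Accessibility: 0R0, 0R1, 1R0, 1R1, 1R2, 2R1, 2R2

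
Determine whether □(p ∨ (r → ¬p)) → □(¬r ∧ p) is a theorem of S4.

No, not valid

Tableau for the negation ¬(□(p ∨ (r → ¬p)) → □(¬r ∧ p)):
1. ¬(□(p ∨ (r → ¬p)) → □(¬r ∧ p)), 0
2. □(p ∨ (r → ¬p)), 0   [¬→-rule on 1]
3. ¬□(¬r ∧ p), 0   [¬→-rule on 1]
4. p ∨ (r → ¬p), 0   [□-rule on 2 via 0R0]
5. r → ¬p, 0   [∨-rule on 4 (branches; this branch)]
6. ¬p, 0   [→-rule on 5 (branches; this branch)]
7. ¬(¬r ∧ p), 1   [¬□-rule on 3: fresh world 1, 0R1]
8. p ∨ (r → ¬p), 1   [□-rule on 2 via 0R1]
9. ¬p, 1   [¬∧-rule on 7 (branches; this branch)]
10. r → ¬p, 1   [∨-rule on 8 (branches; this branch)]
Accessibility: 0R0, 0R1, 1R1
The negation has an open branch (countermodel exists).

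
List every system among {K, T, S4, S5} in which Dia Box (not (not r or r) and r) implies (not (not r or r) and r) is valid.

T, S4, S5

T-tableau for the negation not (Dia Box (not (not r or r) and r) implies (not (not r or r) and r)):
1. not (Dia Box (not (not r or r) and r) implies (not (not r or r) and r)), w0
2. Dia Box (not (not r or r) and r), w0   [neg-implies-rule on 1]
3. not (not (not r or r) and r), w0   [neg-implies-rule on 1]
4. not r or r, w0   [neg-and-rule on 3 (branches; this branch)]
5. r, w0   [or-rule on 4 (branches; this branch)]
6. Box (not (not r or r) and r), w1   [Dia-rule on 2: fresh world w1, w0Rw1]
7. not (not r or r) and r, w1   [Box-rule on 6 via w1Rw1]
8. not (not r or r), w1   [and-rule on 7]
9. r, w1   [and-rule on 7]
10. not r, w1   [neg-or-rule on 8]
Accessibility: w0Rw0, w0Rw1, w1Rw1
Branch closes: r and not r both at w1.
Every branch closes (one shown): valid in T, hence also in S4, S5 (every theorem of T is a theorem of S4 and S5).
K-tableau for the negation not (Dia Box (not (not r or r) and r) implies (not (not r or r) and r)):
1. not (Dia Box (not (not r or r) and r) implies (not (not r or r) and r)), w0
2. Dia Box (not (not r or r) and r), w0   [neg-implies-rule on 1]
3. not (not (not r or r) and r), w0   [neg-implies-rule on 1]
4. not r, w0   [neg-and-rule on 3 (branches; this branch)]
5. Box (not (not r or r) and r), w1   [Dia-rule on 2: fresh world w1, w0Rw1]
Accessibility: w0Rw1
Complete open branch: countermodel on a K-frame, so not valid in K.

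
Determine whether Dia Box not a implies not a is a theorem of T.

Not valid

Tableau for the negation not (Dia Box not a implies not a):
1. not (Dia Box not a implies not a), 0
2. Dia Box not a, 0
3. a, 0
4. Box not a, 1
5. not a, 1
Accessibility: 0R0, 0R1, 1R1
The negation has an open branch (countermodel exists).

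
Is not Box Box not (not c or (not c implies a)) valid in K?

Tableau for the negation Box Box not (not c or (not c implies a)):
1. Box Box not (not c or (not c implies a)), 0
The negation has an open branch (countermodel exists).

No, not valid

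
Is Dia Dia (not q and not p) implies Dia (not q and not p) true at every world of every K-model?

Tableau for the negation not (Dia Dia (not q and not p) implies Dia (not q and not p)):
1. not (Dia Dia (not q and not p) implies Dia (not q and not p)), 0
2. Dia Dia (not q and not p), 0   [neg-implies-rule on 1]
3. not Dia (not q and not p), 0   [neg-implies-rule on 1]
4. Dia (not q and not p), 1   [Dia-rule on 2: fresh world 1, 0R1]
5. not (not q and not p), 1   [neg-Dia-rule on 3 via 0R1]
6. p, 1   [neg-and-rule on 5 (branches; this branch)]
7. not q and not p, 2   [Dia-rule on 4: fresh world 2, 1R2]
8. not q, 2   [and-rule on 7]
9. not p, 2   [and-rule on 7]
Accessibility: 0R1, 1R2
The negation has an open branch (countermodel exists).

Invalid (countermodel exists)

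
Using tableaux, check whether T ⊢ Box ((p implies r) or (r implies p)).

Valid

Tableau for the negation not Box ((p implies r) or (r implies p)):
1. not Box ((p implies r) or (r implies p)), w0
2. not ((p implies r) or (r implies p)), w1
3. not (p implies r), w1
4. not (r implies p), w1
5. p, w1
6. not r, w1
7. r, w1
8. not p, w1
Accessibility: w0Rw0, w0Rw1, w1Rw1
Branch closes: r and not r both at w1.
Every branch of the negation's tableau closes; the branch above is one of them.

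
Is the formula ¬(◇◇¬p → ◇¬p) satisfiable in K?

Satisfiable (open branch found)

1. ¬(◇◇¬p → ◇¬p), w0
2. ◇◇¬p, w0
3. ¬◇¬p, w0
4. ◇¬p, w1
5. p, w1
6. ¬p, w2
Accessibility: w0Rw1, w1Rw2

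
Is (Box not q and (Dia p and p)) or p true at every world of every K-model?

No, not valid

Tableau for the negation not ((Box not q and (Dia p and p)) or p):
1. not ((Box not q and (Dia p and p)) or p), w0
2. not (Box not q and (Dia p and p)), w0
3. not p, w0
4. not (Dia p and p), w0
The negation has an open branch (countermodel exists).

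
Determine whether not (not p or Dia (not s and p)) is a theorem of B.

Tableau for the negation not p or Dia (not s and p):
1. not p or Dia (not s and p), u
2. Dia (not s and p), u
3. not s and p, v
4. not s, v
5. p, v
Accessibility: uRu, uRv, vRu, vRv
The negation has an open branch (countermodel exists).

Not valid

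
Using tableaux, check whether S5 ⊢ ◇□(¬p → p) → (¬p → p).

Tableau for the negation ¬(◇□(¬p → p) → (¬p → p)):
1. ¬(◇□(¬p → p) → (¬p → p)), w0
2. ◇□(¬p → p), w0
3. ¬(¬p → p), w0
4. ¬p, w0
5. □(¬p → p), w1
6. ¬p → p, w0
7. ¬p → p, w1
8. p, w0
Accessibility: w0Rw0, w0Rw1, w1Rw0, w1Rw1
Branch closes: p and ¬p both at w0.
Every branch of the negation's tableau closes; the branch above is one of them.

Yes, valid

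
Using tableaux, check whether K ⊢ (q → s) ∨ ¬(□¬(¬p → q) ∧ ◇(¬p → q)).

Valid

Tableau for the negation ¬((q → s) ∨ ¬(□¬(¬p → q) ∧ ◇(¬p → q))):
1. ¬((q → s) ∨ ¬(□¬(¬p → q) ∧ ◇(¬p → q))), w0
2. ¬(q → s), w0
3. □¬(¬p → q) ∧ ◇(¬p → q), w0
4. q, w0
5. ¬s, w0
6. □¬(¬p → q), w0
7. ◇(¬p → q), w0
8. ¬p → q, w1
9. ¬(¬p → q), w1
10. ¬p, w1
11. ¬q, w1
12. q, w1
Accessibility: w0Rw1
Branch closes: q and ¬q both at w1.
All branches of the negation close; one closing branch shown above.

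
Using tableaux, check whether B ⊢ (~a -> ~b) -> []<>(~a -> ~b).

Valid in B

Tableau for the negation ~((~a -> ~b) -> []<>(~a -> ~b)):
1. ~((~a -> ~b) -> []<>(~a -> ~b)), u
2. ~a -> ~b, u   [~->-rule on 1]
3. ~[]<>(~a -> ~b), u   [~->-rule on 1]
4. ~b, u   [->-rule on 2 (branches; this branch)]
5. ~<>(~a -> ~b), v   [~[]-rule on 3: fresh world v, uRv]
6. ~(~a -> ~b), u   [~<>-rule on 5 via vRu]
7. ~a, u   [~->-rule on 6]
8. b, u   [~->-rule on 6]
Accessibility: uRu, uRv, vRu, vRv
Branch closes: b and ~b both at u.
Every branch of the negation's tableau closes; the branch above is one of them.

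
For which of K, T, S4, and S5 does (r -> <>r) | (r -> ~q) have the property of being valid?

K-tableau for the negation ~((r -> <>r) | (r -> ~q)):
1. ~((r -> <>r) | (r -> ~q)), u
2. ~(r -> <>r), u
3. ~(r -> ~q), u
4. r, u
5. ~<>r, u
6. q, u
Complete open branch: countermodel on a K-frame, so not valid in K.
T-tableau for the negation ~((r -> <>r) | (r -> ~q)):
1. ~((r -> <>r) | (r -> ~q)), u
2. ~(r -> <>r), u
3. ~(r -> ~q), u
4. r, u
5. ~<>r, u
6. q, u
7. ~r, u
Accessibility: uRu
Branch closes: r and ~r both at u.
Every branch closes (one shown): valid in T, hence also in S4, S5 (every theorem of T is a theorem of S4 and S5).

T, S4, S5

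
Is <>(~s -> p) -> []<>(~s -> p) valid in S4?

Invalid (countermodel exists)

Tableau for the negation ~(<>(~s -> p) -> []<>(~s -> p)):
1. ~(<>(~s -> p) -> []<>(~s -> p)), u
2. <>(~s -> p), u
3. ~[]<>(~s -> p), u
4. ~s -> p, v
5. p, v
6. ~<>(~s -> p), w
7. ~(~s -> p), w
8. ~s, w
9. ~p, w
Accessibility: uRu, uRv, uRw, vRv, wRw
The negation has an open branch (countermodel exists).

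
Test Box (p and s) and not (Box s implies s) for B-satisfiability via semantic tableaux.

1. Box (p and s) and not (Box s implies s), u
2. Box (p and s), u
3. not (Box s implies s), u
4. Box s, u
5. not s, u
6. p and s, u
7. p, u
8. s, u
Accessibility: uRu
Branch closes: s and not s both at u.
All branches of the tableau close; one closing branch shown above.

No, unsatisfiable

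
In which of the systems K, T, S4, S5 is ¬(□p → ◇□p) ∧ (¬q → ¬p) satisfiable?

K-tableau for the formula:
1. ¬(□p → ◇□p) ∧ (¬q → ¬p), u
2. ¬(□p → ◇□p), u
3. ¬q → ¬p, u
4. □p, u
5. ¬◇□p, u
6. ¬p, u
Complete open branch: satisfiable in K.
T-tableau for the formula:
1. ¬(□p → ◇□p) ∧ (¬q → ¬p), u
2. ¬(□p → ◇□p), u
3. ¬q → ¬p, u
4. □p, u
5. ¬◇□p, u
6. p, u
7. ¬□p, u
8. q, u
9. ¬p, v
10. p, v
Accessibility: uRu, uRv, vRv
Branch closes: p and ¬p both at v.
Every branch closes (one shown): unsatisfiable in T, hence also in S4, S5 (every S4/S5-frame is a T-frame).

K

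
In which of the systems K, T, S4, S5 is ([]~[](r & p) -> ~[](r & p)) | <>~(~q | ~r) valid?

K-tableau for the negation ~(([]~[](r & p) -> ~[](r & p)) | <>~(~q | ~r)):
1. ~(([]~[](r & p) -> ~[](r & p)) | <>~(~q | ~r)), w0
2. ~([]~[](r & p) -> ~[](r & p)), w0   [~|-rule on 1]
3. ~<>~(~q | ~r), w0   [~|-rule on 1]
4. []~[](r & p), w0   [~->-rule on 2]
5. [](r & p), w0   [~->-rule on 2]
Complete open branch: countermodel on a K-frame, so not valid in K.
T-tableau for the negation ~(([]~[](r & p) -> ~[](r & p)) | <>~(~q | ~r)):
1. ~(([]~[](r & p) -> ~[](r & p)) | <>~(~q | ~r)), w0
2. ~([]~[](r & p) -> ~[](r & p)), w0   [~|-rule on 1]
3. ~<>~(~q | ~r), w0   [~|-rule on 1]
4. []~[](r & p), w0   [~->-rule on 2]
5. [](r & p), w0   [~->-rule on 2]
6. ~q | ~r, w0   [~<>-rule on 3 via w0Rw0]
7. ~[](r & p), w0   [[]-rule on 4 via w0Rw0]
8. r & p, w0   [[]-rule on 5 via w0Rw0]
9. r, w0   [&-rule on 8]
10. p, w0   [&-rule on 8]
11. ~q, w0   [|-rule on 6 (branches; this branch)]
12. ~(r & p), w1   [~[]-rule on 7: fresh world w1, w0Rw1]
13. ~q | ~r, w1   [~<>-rule on 3 via w0Rw1]
14. ~[](r & p), w1   [[]-rule on 4 via w0Rw1]
15. r & p, w1   [[]-rule on 5 via w0Rw1]
16. r, w1   [&-rule on 15]
17. p, w1   [&-rule on 15]
18. ~p, w1   [~&-rule on 12 (branches; this branch)]
Accessibility: w0Rw0, w0Rw1, w1Rw1
Branch closes: p and ~p both at w1.
Every branch closes (one shown): valid in T, hence also in S4, S5 (every theorem of T is a theorem of S4 and S5).

T, S4, S5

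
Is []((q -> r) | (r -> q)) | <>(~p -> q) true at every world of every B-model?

Tableau for the negation ~([]((q -> r) | (r -> q)) | <>(~p -> q)):
1. ~([]((q -> r) | (r -> q)) | <>(~p -> q)), 0
2. ~[]((q -> r) | (r -> q)), 0
3. ~<>(~p -> q), 0
4. ~(~p -> q), 0
5. ~p, 0
6. ~q, 0
7. ~((q -> r) | (r -> q)), 1
8. ~(q -> r), 1
9. ~(r -> q), 1
10. q, 1
11. ~r, 1
12. r, 1
13. ~q, 1
Accessibility: 0R0, 0R1, 1R0, 1R1
Branch closes: r and ~r both at 1.
Every branch of the negation's tableau closes; the branch above is one of them.

Valid in B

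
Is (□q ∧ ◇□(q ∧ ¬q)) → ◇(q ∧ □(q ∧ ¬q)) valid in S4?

Yes, valid

Tableau for the negation ¬((□q ∧ ◇□(q ∧ ¬q)) → ◇(q ∧ □(q ∧ ¬q))):
1. ¬((□q ∧ ◇□(q ∧ ¬q)) → ◇(q ∧ □(q ∧ ¬q))), 0
2. □q ∧ ◇□(q ∧ ¬q), 0
3. ¬◇(q ∧ □(q ∧ ¬q)), 0
4. □q, 0
5. ◇□(q ∧ ¬q), 0
6. ¬(q ∧ □(q ∧ ¬q)), 0
7. q, 0
8. ¬□(q ∧ ¬q), 0
9. □(q ∧ ¬q), 1
10. ¬(q ∧ □(q ∧ ¬q)), 1
11. q, 1
12. q ∧ ¬q, 1
13. ¬q, 1
Accessibility: 0R0, 0R1, 1R1
Branch closes: q and ¬q both at 1.
All branches of the negation close; one closing branch shown above.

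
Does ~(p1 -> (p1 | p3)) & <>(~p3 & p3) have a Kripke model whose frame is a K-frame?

Unsatisfiable (every branch closes)

1. ~(p1 -> (p1 | p3)) & <>(~p3 & p3), u
2. ~(p1 -> (p1 | p3)), u   [&-rule on 1]
3. <>(~p3 & p3), u   [&-rule on 1]
4. p1, u   [~->-rule on 2]
5. ~(p1 | p3), u   [~->-rule on 2]
6. ~p1, u   [~|-rule on 5]
7. ~p3, u   [~|-rule on 5]
Branch closes: p1 and ~p1 both at u.
All branches of the tableau close; one closing branch shown above.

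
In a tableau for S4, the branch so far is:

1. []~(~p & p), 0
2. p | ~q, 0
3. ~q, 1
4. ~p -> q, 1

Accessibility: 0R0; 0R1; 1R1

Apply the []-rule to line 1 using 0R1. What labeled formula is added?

~(~p & p), 1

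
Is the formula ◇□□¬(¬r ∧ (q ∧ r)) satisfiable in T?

1. ◇□□¬(¬r ∧ (q ∧ r)), u
2. □□¬(¬r ∧ (q ∧ r)), v   [◇-rule on 1: fresh world v, uRv]
3. □¬(¬r ∧ (q ∧ r)), v   [□-rule on 2 via vRv]
4. ¬(¬r ∧ (q ∧ r)), v   [□-rule on 3 via vRv]
5. ¬(q ∧ r), v   [¬∧-rule on 4 (branches; this branch)]
6. ¬r, v   [¬∧-rule on 5 (branches; this branch)]
Accessibility: uRu, uRv, vRv

Satisfiable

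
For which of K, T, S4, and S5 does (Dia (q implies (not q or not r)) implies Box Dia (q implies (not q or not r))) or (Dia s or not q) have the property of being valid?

S4-tableau for the negation not ((Dia (q implies (not q or not r)) implies Box Dia (q implies (not q or not r))) or (Dia s or not q)):
1. not ((Dia (q implies (not q or not r)) implies Box Dia (q implies (not q or not r))) or (Dia s or not q)), 0
2. not (Dia (q implies (not q or not r)) implies Box Dia (q implies (not q or not r))), 0   [neg-or-rule on 1]
3. not (Dia s or not q), 0   [neg-or-rule on 1]
4. Dia (q implies (not q or not r)), 0   [neg-implies-rule on 2]
5. not Box Dia (q implies (not q or not r)), 0   [neg-implies-rule on 2]
6. not Dia s, 0   [neg-or-rule on 3]
7. q, 0   [neg-or-rule on 3]
8. not s, 0   [neg-Dia-rule on 6 via 0R0]
9. q implies (not q or not r), 1   [Dia-rule on 4: fresh world 1, 0R1]
10. not s, 1   [neg-Dia-rule on 6 via 0R1]
11. not q or not r, 1   [implies-rule on 9 (branches; this branch)]
12. not r, 1   [or-rule on 11 (branches; this branch)]
13. not Dia (q implies (not q or not r)), 2   [neg-Box-rule on 5: fresh world 2, 0R2]
14. not s, 2   [neg-Dia-rule on 6 via 0R2]
15. not (q implies (not q or not r)), 2   [neg-Dia-rule on 13 via 2R2]
16. q, 2   [neg-implies-rule on 15]
17. not (not q or not r), 2   [neg-implies-rule on 15]
18. r, 2   [neg-or-rule on 17]
Accessibility: 0R0, 0R1, 0R2, 1R1, 2R2
Complete open branch: countermodel on an S4-frame, so not valid in S4, nor in K, T (the same frame is also a K-frame and a T-frame).
S5-tableau for the negation not ((Dia (q implies (not q or not r)) implies Box Dia (q implies (not q or not r))) or (Dia s or not q)):
1. not ((Dia (q implies (not q or not r)) implies Box Dia (q implies (not q or not r))) or (Dia s or not q)), 0
2. not (Dia (q implies (not q or not r)) implies Box Dia (q implies (not q or not r))), 0   [neg-or-rule on 1]
3. not (Dia s or not q), 0   [neg-or-rule on 1]
4. Dia (q implies (not q or not r)), 0   [neg-implies-rule on 2]
5. not Box Dia (q implies (not q or not r)), 0   [neg-implies-rule on 2]
6. not Dia s, 0   [neg-or-rule on 3]
7. q, 0   [neg-or-rule on 3]
8. not s, 0   [neg-Dia-rule on 6 via 0R0]
9. q implies (not q or not r), 1   [Dia-rule on 4: fresh world 1, 0R1]
10. not s, 1   [neg-Dia-rule on 6 via 0R1]
11. not q or not r, 1   [implies-rule on 9 (branches; this branch)]
12. not r, 1   [or-rule on 11 (branches; this branch)]
13. not Dia (q implies (not q or not r)), 2   [neg-Box-rule on 5: fresh world 2, 0R2]
14. not s, 2   [neg-Dia-rule on 6 via 0R2]
15. not (q implies (not q or not r)), 0   [neg-Dia-rule on 13 via 2R0]
16. not (not q or not r), 0   [neg-implies-rule on 15]
17. r, 0   [neg-or-rule on 16]
18. not (q implies (not q or not r)), 1   [neg-Dia-rule on 13 via 2R1]
19. q, 1   [neg-implies-rule on 18]
20. not (not q or not r), 1   [neg-implies-rule on 18]
21. r, 1   [neg-or-rule on 20]
Accessibility: 0R0, 0R1, 0R2, 1R0, 1R1, 1R2, 2R0, 2R1, 2R2
Branch closes: r and not r both at 1.
Every branch closes (one shown): valid in S5.

S5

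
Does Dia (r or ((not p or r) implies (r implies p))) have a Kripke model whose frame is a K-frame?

Satisfiable

1. Dia (r or ((not p or r) implies (r implies p))), u
2. r or ((not p or r) implies (r implies p)), v
3. (not p or r) implies (r implies p), v
4. r implies p, v
5. p, v
Accessibility: uRv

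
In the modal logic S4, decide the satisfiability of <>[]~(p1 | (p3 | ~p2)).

1. <>[]~(p1 | (p3 | ~p2)), w0
2. []~(p1 | (p3 | ~p2)), w1   [<>-rule on 1: fresh world w1, w0Rw1]
3. ~(p1 | (p3 | ~p2)), w1   [[]-rule on 2 via w1Rw1]
4. ~p1, w1   [~|-rule on 3]
5. ~(p3 | ~p2), w1   [~|-rule on 3]
6. ~p3, w1   [~|-rule on 5]
7. p2, w1   [~|-rule on 5]
Accessibility: w0Rw0, w0Rw1, w1Rw1

Satisfiable (open branch found)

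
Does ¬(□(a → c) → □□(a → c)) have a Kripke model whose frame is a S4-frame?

Unsatisfiable (every branch closes)

1. ¬(□(a → c) → □□(a → c)), u
2. □(a → c), u
3. ¬□□(a → c), u
4. a → c, u
5. c, u
6. ¬□(a → c), v
7. a → c, v
8. c, v
9. ¬(a → c), w
10. a, w
11. ¬c, w
12. a → c, w
13. c, w
Accessibility: uRu, uRv, uRw, vRv, vRw, wRw
Branch closes: c and ¬c both at w.
Every branch closes; the branch above is one of them.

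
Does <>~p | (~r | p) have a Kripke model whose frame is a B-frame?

Satisfiable (open branch found)

1. <>~p | (~r | p), w0
2. ~r | p, w0   [|-rule on 1 (branches; this branch)]
3. p, w0   [|-rule on 2 (branches; this branch)]
Accessibility: w0Rw0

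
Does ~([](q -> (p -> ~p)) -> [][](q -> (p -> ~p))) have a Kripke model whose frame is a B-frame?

1. ~([](q -> (p -> ~p)) -> [][](q -> (p -> ~p))), w0
2. [](q -> (p -> ~p)), w0
3. ~[][](q -> (p -> ~p)), w0
4. q -> (p -> ~p), w0
5. p -> ~p, w0
6. ~p, w0
7. ~[](q -> (p -> ~p)), w1
8. q -> (p -> ~p), w1
9. p -> ~p, w1
10. ~p, w1
11. ~(q -> (p -> ~p)), w2
12. q, w2
13. ~(p -> ~p), w2
14. p, w2
Accessibility: w0Rw0, w0Rw1, w1Rw0, w1Rw1, w1Rw2, w2Rw1, w2Rw2

Satisfiable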